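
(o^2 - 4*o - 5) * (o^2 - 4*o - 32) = o^4 - 8*o^3 - 21*o^2 + 148*o + 160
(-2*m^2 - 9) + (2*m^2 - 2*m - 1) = -2*m - 10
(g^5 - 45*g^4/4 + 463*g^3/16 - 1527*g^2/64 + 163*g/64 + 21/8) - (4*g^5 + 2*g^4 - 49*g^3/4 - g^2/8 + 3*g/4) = -3*g^5 - 53*g^4/4 + 659*g^3/16 - 1519*g^2/64 + 115*g/64 + 21/8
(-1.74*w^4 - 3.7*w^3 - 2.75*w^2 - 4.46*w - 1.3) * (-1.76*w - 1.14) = 3.0624*w^5 + 8.4956*w^4 + 9.058*w^3 + 10.9846*w^2 + 7.3724*w + 1.482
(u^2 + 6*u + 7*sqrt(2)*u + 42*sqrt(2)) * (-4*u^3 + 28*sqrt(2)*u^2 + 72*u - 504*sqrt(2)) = -4*u^5 - 24*u^4 + 464*u^3 + 2784*u^2 - 7056*u - 42336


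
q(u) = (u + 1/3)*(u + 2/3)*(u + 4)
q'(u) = (u + 1/3)*(u + 2/3) + (u + 1/3)*(u + 4) + (u + 2/3)*(u + 4) = 3*u^2 + 10*u + 38/9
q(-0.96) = 0.56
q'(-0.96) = -2.61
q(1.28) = 16.58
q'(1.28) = 21.94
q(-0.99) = 0.64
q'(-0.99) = -2.74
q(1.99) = 36.97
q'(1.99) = 36.00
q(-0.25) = 0.13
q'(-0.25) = 1.91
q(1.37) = 18.63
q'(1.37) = 23.55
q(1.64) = 25.67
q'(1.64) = 28.69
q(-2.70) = 6.26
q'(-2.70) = -0.91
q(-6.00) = -60.44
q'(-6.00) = 52.22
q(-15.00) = -2312.44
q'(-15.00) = 529.22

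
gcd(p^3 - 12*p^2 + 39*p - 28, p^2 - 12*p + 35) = p - 7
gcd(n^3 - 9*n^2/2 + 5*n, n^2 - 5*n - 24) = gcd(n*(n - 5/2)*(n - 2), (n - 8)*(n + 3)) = 1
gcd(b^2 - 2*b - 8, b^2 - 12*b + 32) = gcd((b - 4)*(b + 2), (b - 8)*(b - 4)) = b - 4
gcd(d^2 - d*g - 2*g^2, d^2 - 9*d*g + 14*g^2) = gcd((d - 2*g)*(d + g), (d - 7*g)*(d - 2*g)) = d - 2*g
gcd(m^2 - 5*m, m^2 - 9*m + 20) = m - 5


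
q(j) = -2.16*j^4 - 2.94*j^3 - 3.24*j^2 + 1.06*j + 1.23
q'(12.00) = -16276.70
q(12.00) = -50322.69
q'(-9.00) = 5643.52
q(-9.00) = -12299.25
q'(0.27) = -1.50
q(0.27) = 1.21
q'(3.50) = -500.10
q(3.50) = -484.94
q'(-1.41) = 16.88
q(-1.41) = -7.00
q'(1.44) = -52.36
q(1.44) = -22.03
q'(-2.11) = 56.63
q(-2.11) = -30.63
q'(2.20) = -147.88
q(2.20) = -94.02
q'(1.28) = -39.80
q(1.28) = -14.69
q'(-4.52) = 648.02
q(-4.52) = -699.85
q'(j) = -8.64*j^3 - 8.82*j^2 - 6.48*j + 1.06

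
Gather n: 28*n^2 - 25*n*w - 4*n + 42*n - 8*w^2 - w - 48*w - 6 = 28*n^2 + n*(38 - 25*w) - 8*w^2 - 49*w - 6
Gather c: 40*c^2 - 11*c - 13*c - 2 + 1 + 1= 40*c^2 - 24*c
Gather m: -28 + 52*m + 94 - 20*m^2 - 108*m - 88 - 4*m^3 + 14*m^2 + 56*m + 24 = -4*m^3 - 6*m^2 + 2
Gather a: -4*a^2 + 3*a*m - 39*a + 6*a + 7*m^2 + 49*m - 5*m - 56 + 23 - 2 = -4*a^2 + a*(3*m - 33) + 7*m^2 + 44*m - 35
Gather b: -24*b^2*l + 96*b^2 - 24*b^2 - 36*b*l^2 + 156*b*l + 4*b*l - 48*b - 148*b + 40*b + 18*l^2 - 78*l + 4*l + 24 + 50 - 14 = b^2*(72 - 24*l) + b*(-36*l^2 + 160*l - 156) + 18*l^2 - 74*l + 60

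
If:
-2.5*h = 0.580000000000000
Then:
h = -0.23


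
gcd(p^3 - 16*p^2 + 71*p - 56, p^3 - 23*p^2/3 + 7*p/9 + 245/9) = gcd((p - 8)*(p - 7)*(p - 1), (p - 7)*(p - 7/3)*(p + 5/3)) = p - 7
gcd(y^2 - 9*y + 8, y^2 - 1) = y - 1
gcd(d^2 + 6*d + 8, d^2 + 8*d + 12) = d + 2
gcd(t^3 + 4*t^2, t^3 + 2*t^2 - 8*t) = t^2 + 4*t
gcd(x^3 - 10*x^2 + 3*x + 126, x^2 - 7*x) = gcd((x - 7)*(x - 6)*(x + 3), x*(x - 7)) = x - 7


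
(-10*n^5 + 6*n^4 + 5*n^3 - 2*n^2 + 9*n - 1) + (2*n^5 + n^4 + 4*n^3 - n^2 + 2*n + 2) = -8*n^5 + 7*n^4 + 9*n^3 - 3*n^2 + 11*n + 1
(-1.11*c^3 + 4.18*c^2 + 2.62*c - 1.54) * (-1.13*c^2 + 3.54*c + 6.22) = 1.2543*c^5 - 8.6528*c^4 + 4.9324*c^3 + 37.0146*c^2 + 10.8448*c - 9.5788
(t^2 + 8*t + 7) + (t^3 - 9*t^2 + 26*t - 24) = t^3 - 8*t^2 + 34*t - 17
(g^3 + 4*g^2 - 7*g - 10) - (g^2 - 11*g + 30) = g^3 + 3*g^2 + 4*g - 40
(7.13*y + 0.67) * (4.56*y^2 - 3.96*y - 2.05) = 32.5128*y^3 - 25.1796*y^2 - 17.2697*y - 1.3735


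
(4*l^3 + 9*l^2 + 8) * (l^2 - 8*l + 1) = 4*l^5 - 23*l^4 - 68*l^3 + 17*l^2 - 64*l + 8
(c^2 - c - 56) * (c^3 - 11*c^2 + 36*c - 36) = c^5 - 12*c^4 - 9*c^3 + 544*c^2 - 1980*c + 2016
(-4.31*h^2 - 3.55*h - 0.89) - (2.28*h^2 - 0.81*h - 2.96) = -6.59*h^2 - 2.74*h + 2.07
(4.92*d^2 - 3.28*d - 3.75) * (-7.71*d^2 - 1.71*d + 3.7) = -37.9332*d^4 + 16.8756*d^3 + 52.7253*d^2 - 5.7235*d - 13.875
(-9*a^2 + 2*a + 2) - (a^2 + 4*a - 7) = -10*a^2 - 2*a + 9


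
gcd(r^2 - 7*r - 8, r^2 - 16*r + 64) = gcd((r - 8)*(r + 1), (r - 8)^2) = r - 8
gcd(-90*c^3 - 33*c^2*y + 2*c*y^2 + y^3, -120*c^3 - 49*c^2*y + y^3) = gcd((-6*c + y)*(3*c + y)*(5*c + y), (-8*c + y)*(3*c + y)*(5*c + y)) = 15*c^2 + 8*c*y + y^2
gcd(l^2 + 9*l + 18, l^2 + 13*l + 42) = l + 6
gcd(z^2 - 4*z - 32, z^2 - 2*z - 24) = z + 4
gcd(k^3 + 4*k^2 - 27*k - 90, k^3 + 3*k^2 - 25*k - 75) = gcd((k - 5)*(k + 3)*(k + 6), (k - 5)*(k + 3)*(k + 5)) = k^2 - 2*k - 15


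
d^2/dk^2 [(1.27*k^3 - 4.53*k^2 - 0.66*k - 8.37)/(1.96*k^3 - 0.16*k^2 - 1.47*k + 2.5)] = (-34.008352*k^6 + 6.74200799999999*k^5 - 537.595464*k^4 + 357.553934*k^3 + 143.340732*k^2 + 280.307256*k - 104.345466)/(7.529536*k^9 - 1.843968*k^8 - 16.790928*k^7 + 31.573856*k^6 + 7.889196*k^5 - 44.063232*k^4 + 37.101477*k^3 + 13.20675*k^2 - 27.5625*k + 15.625)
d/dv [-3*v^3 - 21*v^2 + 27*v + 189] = -9*v^2 - 42*v + 27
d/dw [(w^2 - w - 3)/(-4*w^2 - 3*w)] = (-7*w^2 - 24*w - 9)/(w^2*(16*w^2 + 24*w + 9))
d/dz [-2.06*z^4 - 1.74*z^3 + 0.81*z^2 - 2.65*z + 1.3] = -8.24*z^3 - 5.22*z^2 + 1.62*z - 2.65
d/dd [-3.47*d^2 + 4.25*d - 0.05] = 4.25 - 6.94*d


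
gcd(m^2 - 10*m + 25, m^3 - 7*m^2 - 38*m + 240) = m - 5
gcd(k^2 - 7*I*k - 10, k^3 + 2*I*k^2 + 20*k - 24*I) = k - 2*I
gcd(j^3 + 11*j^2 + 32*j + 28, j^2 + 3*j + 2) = j + 2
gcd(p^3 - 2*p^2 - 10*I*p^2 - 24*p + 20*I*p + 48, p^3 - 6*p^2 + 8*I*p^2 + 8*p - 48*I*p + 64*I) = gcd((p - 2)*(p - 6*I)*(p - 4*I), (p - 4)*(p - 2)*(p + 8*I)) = p - 2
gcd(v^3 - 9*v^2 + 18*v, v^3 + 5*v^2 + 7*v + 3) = 1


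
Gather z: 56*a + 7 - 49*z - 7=56*a - 49*z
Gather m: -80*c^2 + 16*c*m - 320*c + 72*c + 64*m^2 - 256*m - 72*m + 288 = -80*c^2 - 248*c + 64*m^2 + m*(16*c - 328) + 288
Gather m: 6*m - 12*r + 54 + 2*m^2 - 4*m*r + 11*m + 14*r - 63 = 2*m^2 + m*(17 - 4*r) + 2*r - 9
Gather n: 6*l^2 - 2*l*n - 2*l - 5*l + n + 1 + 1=6*l^2 - 7*l + n*(1 - 2*l) + 2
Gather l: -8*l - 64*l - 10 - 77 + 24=-72*l - 63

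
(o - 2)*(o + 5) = o^2 + 3*o - 10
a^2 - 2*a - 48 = (a - 8)*(a + 6)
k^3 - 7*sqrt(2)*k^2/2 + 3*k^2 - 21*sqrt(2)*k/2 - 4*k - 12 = (k + 3)*(k - 4*sqrt(2))*(k + sqrt(2)/2)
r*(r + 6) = r^2 + 6*r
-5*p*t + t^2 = t*(-5*p + t)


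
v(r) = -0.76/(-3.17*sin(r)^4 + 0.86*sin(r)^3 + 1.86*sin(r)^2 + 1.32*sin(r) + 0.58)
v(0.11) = -1.02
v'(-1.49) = 0.09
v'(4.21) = -1.23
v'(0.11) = 2.35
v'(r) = -0.76*(12.68*sin(r)^3*cos(r) - 2.58*sin(r)^2*cos(r) - 3.72*sin(r)*cos(r) - 1.32*cos(r))/(-3.17*sin(r)^4 + 0.86*sin(r)^3 + 1.86*sin(r)^2 + 1.32*sin(r) + 0.58)^2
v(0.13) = -0.97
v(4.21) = 0.48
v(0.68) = -0.41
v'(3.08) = -2.64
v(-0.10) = -1.63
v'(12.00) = 9635.91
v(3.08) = -1.14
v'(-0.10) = 3.44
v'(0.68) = 0.26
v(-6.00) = -0.70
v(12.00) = -65.45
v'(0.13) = 2.23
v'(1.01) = -0.15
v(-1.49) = 0.26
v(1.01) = -0.40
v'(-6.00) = 1.39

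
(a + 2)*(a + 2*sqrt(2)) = a^2 + 2*a + 2*sqrt(2)*a + 4*sqrt(2)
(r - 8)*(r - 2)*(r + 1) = r^3 - 9*r^2 + 6*r + 16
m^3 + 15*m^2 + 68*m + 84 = (m + 2)*(m + 6)*(m + 7)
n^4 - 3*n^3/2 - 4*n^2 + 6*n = n*(n - 2)*(n - 3/2)*(n + 2)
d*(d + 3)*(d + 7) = d^3 + 10*d^2 + 21*d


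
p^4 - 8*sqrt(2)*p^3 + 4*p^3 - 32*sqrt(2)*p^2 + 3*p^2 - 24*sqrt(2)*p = p*(p + 1)*(p + 3)*(p - 8*sqrt(2))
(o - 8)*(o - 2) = o^2 - 10*o + 16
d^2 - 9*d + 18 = (d - 6)*(d - 3)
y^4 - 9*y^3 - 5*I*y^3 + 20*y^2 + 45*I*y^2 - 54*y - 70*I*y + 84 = (y - 7)*(y - 2)*(y - 6*I)*(y + I)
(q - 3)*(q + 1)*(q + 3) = q^3 + q^2 - 9*q - 9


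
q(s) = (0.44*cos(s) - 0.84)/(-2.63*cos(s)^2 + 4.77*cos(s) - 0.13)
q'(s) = (-5.26*sin(s)*cos(s) + 4.77*sin(s))*(0.44*cos(s) - 0.84)/(-2.63*cos(s)^2 + 4.77*cos(s) - 0.13)^2 - 0.44*sin(s)/(-2.63*cos(s)^2 + 4.77*cos(s) - 0.13) = (-1.1572*cos(s)^2 + 4.4184*cos(s) - 3.9496)*sin(s)/(6.9169*cos(s)^4 - 25.0902*cos(s)^3 + 23.4367*cos(s)^2 - 1.2402*cos(s) + 0.0169)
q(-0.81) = -0.28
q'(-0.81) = 0.29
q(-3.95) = 0.24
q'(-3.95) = -0.25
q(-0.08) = -0.20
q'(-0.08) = 0.01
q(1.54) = -57.47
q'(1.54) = -18434.31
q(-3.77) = 0.21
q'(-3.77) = -0.15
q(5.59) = -0.25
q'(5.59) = 0.20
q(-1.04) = -0.38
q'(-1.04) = 0.67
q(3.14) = 0.17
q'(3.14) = -0.00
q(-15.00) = 0.22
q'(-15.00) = 0.19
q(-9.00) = 0.19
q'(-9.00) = 0.08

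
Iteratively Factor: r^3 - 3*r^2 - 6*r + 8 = (r + 2)*(r^2 - 5*r + 4) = (r - 1)*(r + 2)*(r - 4)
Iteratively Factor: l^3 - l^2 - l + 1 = (l + 1)*(l^2 - 2*l + 1) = (l - 1)*(l + 1)*(l - 1)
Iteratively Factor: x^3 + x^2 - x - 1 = (x + 1)*(x^2 - 1) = (x + 1)^2*(x - 1)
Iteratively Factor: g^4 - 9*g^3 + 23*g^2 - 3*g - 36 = (g + 1)*(g^3 - 10*g^2 + 33*g - 36) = (g - 3)*(g + 1)*(g^2 - 7*g + 12) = (g - 3)^2*(g + 1)*(g - 4)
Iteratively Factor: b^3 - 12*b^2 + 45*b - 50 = (b - 2)*(b^2 - 10*b + 25) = (b - 5)*(b - 2)*(b - 5)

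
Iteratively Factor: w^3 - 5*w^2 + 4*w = (w - 4)*(w^2 - w) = w*(w - 4)*(w - 1)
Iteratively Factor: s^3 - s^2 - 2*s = (s + 1)*(s^2 - 2*s) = (s - 2)*(s + 1)*(s)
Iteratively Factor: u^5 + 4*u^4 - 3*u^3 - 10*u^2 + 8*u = (u + 2)*(u^4 + 2*u^3 - 7*u^2 + 4*u) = (u + 2)*(u + 4)*(u^3 - 2*u^2 + u) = u*(u + 2)*(u + 4)*(u^2 - 2*u + 1) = u*(u - 1)*(u + 2)*(u + 4)*(u - 1)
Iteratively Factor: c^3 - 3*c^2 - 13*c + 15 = (c - 5)*(c^2 + 2*c - 3) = (c - 5)*(c + 3)*(c - 1)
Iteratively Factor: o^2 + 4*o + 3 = (o + 3)*(o + 1)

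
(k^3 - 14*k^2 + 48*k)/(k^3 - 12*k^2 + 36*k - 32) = k*(k - 6)/(k^2 - 4*k + 4)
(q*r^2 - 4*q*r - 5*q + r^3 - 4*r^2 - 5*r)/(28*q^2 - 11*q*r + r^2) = (q*r^2 - 4*q*r - 5*q + r^3 - 4*r^2 - 5*r)/(28*q^2 - 11*q*r + r^2)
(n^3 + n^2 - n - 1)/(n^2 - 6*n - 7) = (n^2 - 1)/(n - 7)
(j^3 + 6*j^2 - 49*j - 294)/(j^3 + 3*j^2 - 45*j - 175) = (j^2 + 13*j + 42)/(j^2 + 10*j + 25)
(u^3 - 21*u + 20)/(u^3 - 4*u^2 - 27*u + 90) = (u^2 - 5*u + 4)/(u^2 - 9*u + 18)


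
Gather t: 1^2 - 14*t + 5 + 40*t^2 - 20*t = 40*t^2 - 34*t + 6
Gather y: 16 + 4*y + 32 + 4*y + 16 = 8*y + 64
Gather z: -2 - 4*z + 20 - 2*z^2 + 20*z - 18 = -2*z^2 + 16*z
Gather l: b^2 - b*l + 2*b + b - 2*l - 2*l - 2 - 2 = b^2 + 3*b + l*(-b - 4) - 4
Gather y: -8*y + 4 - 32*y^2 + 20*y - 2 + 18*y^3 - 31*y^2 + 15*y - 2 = 18*y^3 - 63*y^2 + 27*y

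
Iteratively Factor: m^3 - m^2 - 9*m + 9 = (m - 3)*(m^2 + 2*m - 3) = (m - 3)*(m - 1)*(m + 3)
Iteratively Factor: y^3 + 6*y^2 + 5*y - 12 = (y + 3)*(y^2 + 3*y - 4) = (y - 1)*(y + 3)*(y + 4)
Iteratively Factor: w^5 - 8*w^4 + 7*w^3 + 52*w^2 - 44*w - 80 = (w + 1)*(w^4 - 9*w^3 + 16*w^2 + 36*w - 80) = (w - 5)*(w + 1)*(w^3 - 4*w^2 - 4*w + 16) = (w - 5)*(w + 1)*(w + 2)*(w^2 - 6*w + 8) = (w - 5)*(w - 4)*(w + 1)*(w + 2)*(w - 2)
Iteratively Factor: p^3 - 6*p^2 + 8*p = (p - 2)*(p^2 - 4*p) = (p - 4)*(p - 2)*(p)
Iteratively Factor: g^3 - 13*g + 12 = (g - 3)*(g^2 + 3*g - 4) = (g - 3)*(g + 4)*(g - 1)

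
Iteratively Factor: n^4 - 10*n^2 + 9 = (n - 3)*(n^3 + 3*n^2 - n - 3) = (n - 3)*(n - 1)*(n^2 + 4*n + 3) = (n - 3)*(n - 1)*(n + 1)*(n + 3)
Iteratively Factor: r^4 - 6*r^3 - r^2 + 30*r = (r - 5)*(r^3 - r^2 - 6*r) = (r - 5)*(r - 3)*(r^2 + 2*r) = r*(r - 5)*(r - 3)*(r + 2)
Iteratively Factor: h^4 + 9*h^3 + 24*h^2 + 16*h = (h)*(h^3 + 9*h^2 + 24*h + 16) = h*(h + 4)*(h^2 + 5*h + 4) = h*(h + 4)^2*(h + 1)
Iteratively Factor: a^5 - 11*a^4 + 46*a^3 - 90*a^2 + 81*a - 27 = (a - 3)*(a^4 - 8*a^3 + 22*a^2 - 24*a + 9) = (a - 3)^2*(a^3 - 5*a^2 + 7*a - 3) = (a - 3)^2*(a - 1)*(a^2 - 4*a + 3) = (a - 3)^2*(a - 1)^2*(a - 3)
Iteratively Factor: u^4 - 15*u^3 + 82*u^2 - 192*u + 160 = (u - 4)*(u^3 - 11*u^2 + 38*u - 40) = (u - 5)*(u - 4)*(u^2 - 6*u + 8) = (u - 5)*(u - 4)^2*(u - 2)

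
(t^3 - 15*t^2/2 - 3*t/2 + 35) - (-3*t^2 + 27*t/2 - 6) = t^3 - 9*t^2/2 - 15*t + 41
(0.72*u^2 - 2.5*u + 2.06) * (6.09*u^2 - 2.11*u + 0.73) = 4.3848*u^4 - 16.7442*u^3 + 18.346*u^2 - 6.1716*u + 1.5038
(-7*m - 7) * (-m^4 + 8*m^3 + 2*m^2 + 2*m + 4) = 7*m^5 - 49*m^4 - 70*m^3 - 28*m^2 - 42*m - 28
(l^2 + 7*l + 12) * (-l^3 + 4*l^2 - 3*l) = -l^5 - 3*l^4 + 13*l^3 + 27*l^2 - 36*l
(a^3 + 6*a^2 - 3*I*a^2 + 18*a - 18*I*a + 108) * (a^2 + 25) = a^5 + 6*a^4 - 3*I*a^4 + 43*a^3 - 18*I*a^3 + 258*a^2 - 75*I*a^2 + 450*a - 450*I*a + 2700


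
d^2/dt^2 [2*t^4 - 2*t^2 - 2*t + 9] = 24*t^2 - 4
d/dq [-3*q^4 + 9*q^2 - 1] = -12*q^3 + 18*q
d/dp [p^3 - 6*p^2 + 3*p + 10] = 3*p^2 - 12*p + 3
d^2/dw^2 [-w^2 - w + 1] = -2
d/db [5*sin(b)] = 5*cos(b)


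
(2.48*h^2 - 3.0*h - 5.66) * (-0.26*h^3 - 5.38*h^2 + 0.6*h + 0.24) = -0.6448*h^5 - 12.5624*h^4 + 19.0996*h^3 + 29.246*h^2 - 4.116*h - 1.3584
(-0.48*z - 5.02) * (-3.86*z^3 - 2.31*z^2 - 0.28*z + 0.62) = 1.8528*z^4 + 20.486*z^3 + 11.7306*z^2 + 1.108*z - 3.1124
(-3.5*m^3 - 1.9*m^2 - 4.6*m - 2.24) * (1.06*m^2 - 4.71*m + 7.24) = -3.71*m^5 + 14.471*m^4 - 21.267*m^3 + 5.5356*m^2 - 22.7536*m - 16.2176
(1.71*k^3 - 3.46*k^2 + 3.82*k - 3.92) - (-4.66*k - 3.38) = 1.71*k^3 - 3.46*k^2 + 8.48*k - 0.54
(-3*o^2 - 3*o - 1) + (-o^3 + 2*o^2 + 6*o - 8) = -o^3 - o^2 + 3*o - 9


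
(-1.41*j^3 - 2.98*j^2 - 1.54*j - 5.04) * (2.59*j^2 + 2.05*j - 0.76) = -3.6519*j^5 - 10.6087*j^4 - 9.026*j^3 - 13.9458*j^2 - 9.1616*j + 3.8304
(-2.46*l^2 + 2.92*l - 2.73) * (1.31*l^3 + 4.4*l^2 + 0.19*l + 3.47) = -3.2226*l^5 - 6.9988*l^4 + 8.8043*l^3 - 19.9934*l^2 + 9.6137*l - 9.4731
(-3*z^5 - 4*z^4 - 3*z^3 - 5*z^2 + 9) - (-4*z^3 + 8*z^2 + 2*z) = -3*z^5 - 4*z^4 + z^3 - 13*z^2 - 2*z + 9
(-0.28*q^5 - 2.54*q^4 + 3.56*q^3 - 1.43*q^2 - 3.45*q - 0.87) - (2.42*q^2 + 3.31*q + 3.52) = -0.28*q^5 - 2.54*q^4 + 3.56*q^3 - 3.85*q^2 - 6.76*q - 4.39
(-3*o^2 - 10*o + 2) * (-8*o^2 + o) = 24*o^4 + 77*o^3 - 26*o^2 + 2*o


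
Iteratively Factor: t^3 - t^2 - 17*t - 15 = (t + 3)*(t^2 - 4*t - 5) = (t + 1)*(t + 3)*(t - 5)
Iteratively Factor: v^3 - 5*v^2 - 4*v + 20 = (v - 2)*(v^2 - 3*v - 10) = (v - 5)*(v - 2)*(v + 2)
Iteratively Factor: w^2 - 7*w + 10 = (w - 2)*(w - 5)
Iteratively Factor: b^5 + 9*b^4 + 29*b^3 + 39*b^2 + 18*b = (b + 2)*(b^4 + 7*b^3 + 15*b^2 + 9*b) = (b + 1)*(b + 2)*(b^3 + 6*b^2 + 9*b) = (b + 1)*(b + 2)*(b + 3)*(b^2 + 3*b) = (b + 1)*(b + 2)*(b + 3)^2*(b)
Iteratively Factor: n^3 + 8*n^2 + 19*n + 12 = (n + 1)*(n^2 + 7*n + 12) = (n + 1)*(n + 4)*(n + 3)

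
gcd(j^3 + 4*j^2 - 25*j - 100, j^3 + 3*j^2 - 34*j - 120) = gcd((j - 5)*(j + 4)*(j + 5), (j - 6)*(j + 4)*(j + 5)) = j^2 + 9*j + 20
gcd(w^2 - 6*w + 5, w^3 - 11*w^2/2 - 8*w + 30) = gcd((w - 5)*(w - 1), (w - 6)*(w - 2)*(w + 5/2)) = 1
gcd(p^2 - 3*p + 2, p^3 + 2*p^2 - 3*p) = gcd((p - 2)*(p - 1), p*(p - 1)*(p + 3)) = p - 1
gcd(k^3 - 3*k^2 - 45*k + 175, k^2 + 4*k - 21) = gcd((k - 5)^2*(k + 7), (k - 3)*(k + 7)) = k + 7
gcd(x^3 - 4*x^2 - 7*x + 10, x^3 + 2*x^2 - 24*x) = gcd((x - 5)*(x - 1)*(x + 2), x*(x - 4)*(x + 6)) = 1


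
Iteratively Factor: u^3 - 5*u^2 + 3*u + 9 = (u + 1)*(u^2 - 6*u + 9) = (u - 3)*(u + 1)*(u - 3)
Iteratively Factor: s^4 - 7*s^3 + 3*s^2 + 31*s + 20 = (s + 1)*(s^3 - 8*s^2 + 11*s + 20) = (s - 4)*(s + 1)*(s^2 - 4*s - 5) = (s - 5)*(s - 4)*(s + 1)*(s + 1)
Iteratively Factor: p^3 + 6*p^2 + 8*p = (p + 2)*(p^2 + 4*p) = p*(p + 2)*(p + 4)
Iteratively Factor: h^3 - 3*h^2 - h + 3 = (h - 1)*(h^2 - 2*h - 3) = (h - 1)*(h + 1)*(h - 3)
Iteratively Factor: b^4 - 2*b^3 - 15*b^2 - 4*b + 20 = (b - 1)*(b^3 - b^2 - 16*b - 20) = (b - 1)*(b + 2)*(b^2 - 3*b - 10) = (b - 5)*(b - 1)*(b + 2)*(b + 2)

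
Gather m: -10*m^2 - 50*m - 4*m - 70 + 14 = -10*m^2 - 54*m - 56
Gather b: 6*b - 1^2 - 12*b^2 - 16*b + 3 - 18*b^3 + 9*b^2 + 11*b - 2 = -18*b^3 - 3*b^2 + b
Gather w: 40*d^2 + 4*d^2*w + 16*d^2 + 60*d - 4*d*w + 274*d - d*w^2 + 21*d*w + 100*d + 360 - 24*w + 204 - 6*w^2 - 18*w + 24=56*d^2 + 434*d + w^2*(-d - 6) + w*(4*d^2 + 17*d - 42) + 588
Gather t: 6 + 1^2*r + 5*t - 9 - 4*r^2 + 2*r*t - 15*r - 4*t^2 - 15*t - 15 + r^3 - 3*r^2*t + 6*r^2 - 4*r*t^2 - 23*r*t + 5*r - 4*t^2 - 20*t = r^3 + 2*r^2 - 9*r + t^2*(-4*r - 8) + t*(-3*r^2 - 21*r - 30) - 18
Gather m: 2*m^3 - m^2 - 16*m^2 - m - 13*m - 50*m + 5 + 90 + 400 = 2*m^3 - 17*m^2 - 64*m + 495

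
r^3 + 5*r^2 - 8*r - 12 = (r - 2)*(r + 1)*(r + 6)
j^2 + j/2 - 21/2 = (j - 3)*(j + 7/2)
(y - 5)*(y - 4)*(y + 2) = y^3 - 7*y^2 + 2*y + 40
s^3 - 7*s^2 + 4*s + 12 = (s - 6)*(s - 2)*(s + 1)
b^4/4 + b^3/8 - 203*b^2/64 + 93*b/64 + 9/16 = (b/4 + 1)*(b - 3)*(b - 3/4)*(b + 1/4)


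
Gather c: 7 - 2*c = 7 - 2*c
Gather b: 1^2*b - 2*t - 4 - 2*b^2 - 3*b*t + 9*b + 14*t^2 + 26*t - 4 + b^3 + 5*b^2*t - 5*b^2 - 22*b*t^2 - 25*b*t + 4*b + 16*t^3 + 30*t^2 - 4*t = b^3 + b^2*(5*t - 7) + b*(-22*t^2 - 28*t + 14) + 16*t^3 + 44*t^2 + 20*t - 8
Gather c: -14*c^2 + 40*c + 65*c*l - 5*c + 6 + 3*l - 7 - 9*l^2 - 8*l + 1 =-14*c^2 + c*(65*l + 35) - 9*l^2 - 5*l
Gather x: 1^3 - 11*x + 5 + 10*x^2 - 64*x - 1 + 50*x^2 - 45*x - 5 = 60*x^2 - 120*x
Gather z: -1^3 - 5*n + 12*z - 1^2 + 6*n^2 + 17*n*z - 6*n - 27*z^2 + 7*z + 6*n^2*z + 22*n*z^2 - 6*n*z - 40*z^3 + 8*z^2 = 6*n^2 - 11*n - 40*z^3 + z^2*(22*n - 19) + z*(6*n^2 + 11*n + 19) - 2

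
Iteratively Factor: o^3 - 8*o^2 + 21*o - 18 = (o - 3)*(o^2 - 5*o + 6) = (o - 3)^2*(o - 2)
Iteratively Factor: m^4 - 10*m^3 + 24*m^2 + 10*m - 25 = (m - 1)*(m^3 - 9*m^2 + 15*m + 25) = (m - 5)*(m - 1)*(m^2 - 4*m - 5) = (m - 5)^2*(m - 1)*(m + 1)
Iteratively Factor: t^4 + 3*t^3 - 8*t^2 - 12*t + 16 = (t - 1)*(t^3 + 4*t^2 - 4*t - 16) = (t - 1)*(t + 4)*(t^2 - 4) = (t - 2)*(t - 1)*(t + 4)*(t + 2)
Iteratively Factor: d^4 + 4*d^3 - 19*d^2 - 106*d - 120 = (d + 4)*(d^3 - 19*d - 30) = (d + 2)*(d + 4)*(d^2 - 2*d - 15) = (d - 5)*(d + 2)*(d + 4)*(d + 3)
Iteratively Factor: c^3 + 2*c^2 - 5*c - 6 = (c + 1)*(c^2 + c - 6) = (c + 1)*(c + 3)*(c - 2)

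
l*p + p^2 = p*(l + p)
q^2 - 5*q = q*(q - 5)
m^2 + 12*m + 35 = (m + 5)*(m + 7)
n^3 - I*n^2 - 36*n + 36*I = (n - 6)*(n + 6)*(n - I)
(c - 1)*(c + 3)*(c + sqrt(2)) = c^3 + sqrt(2)*c^2 + 2*c^2 - 3*c + 2*sqrt(2)*c - 3*sqrt(2)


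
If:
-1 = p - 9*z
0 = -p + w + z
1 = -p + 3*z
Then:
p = -1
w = -1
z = 0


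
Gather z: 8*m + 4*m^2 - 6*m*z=4*m^2 - 6*m*z + 8*m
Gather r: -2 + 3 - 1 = 0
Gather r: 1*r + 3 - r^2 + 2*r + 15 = -r^2 + 3*r + 18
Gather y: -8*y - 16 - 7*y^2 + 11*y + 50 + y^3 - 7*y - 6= y^3 - 7*y^2 - 4*y + 28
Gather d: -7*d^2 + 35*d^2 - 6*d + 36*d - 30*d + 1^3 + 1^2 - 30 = 28*d^2 - 28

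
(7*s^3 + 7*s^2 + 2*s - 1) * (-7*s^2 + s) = -49*s^5 - 42*s^4 - 7*s^3 + 9*s^2 - s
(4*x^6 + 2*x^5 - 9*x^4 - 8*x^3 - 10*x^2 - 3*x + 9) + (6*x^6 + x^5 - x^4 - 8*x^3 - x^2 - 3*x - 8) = 10*x^6 + 3*x^5 - 10*x^4 - 16*x^3 - 11*x^2 - 6*x + 1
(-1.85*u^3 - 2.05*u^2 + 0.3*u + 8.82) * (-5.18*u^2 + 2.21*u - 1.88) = 9.583*u^5 + 6.5305*u^4 - 2.6065*u^3 - 41.1706*u^2 + 18.9282*u - 16.5816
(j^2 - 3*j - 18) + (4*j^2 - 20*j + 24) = 5*j^2 - 23*j + 6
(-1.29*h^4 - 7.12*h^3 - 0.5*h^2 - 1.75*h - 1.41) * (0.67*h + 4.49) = -0.8643*h^5 - 10.5625*h^4 - 32.3038*h^3 - 3.4175*h^2 - 8.8022*h - 6.3309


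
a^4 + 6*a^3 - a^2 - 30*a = a*(a - 2)*(a + 3)*(a + 5)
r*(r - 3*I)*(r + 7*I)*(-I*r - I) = -I*r^4 + 4*r^3 - I*r^3 + 4*r^2 - 21*I*r^2 - 21*I*r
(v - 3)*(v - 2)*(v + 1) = v^3 - 4*v^2 + v + 6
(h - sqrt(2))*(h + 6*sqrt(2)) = h^2 + 5*sqrt(2)*h - 12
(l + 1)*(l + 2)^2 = l^3 + 5*l^2 + 8*l + 4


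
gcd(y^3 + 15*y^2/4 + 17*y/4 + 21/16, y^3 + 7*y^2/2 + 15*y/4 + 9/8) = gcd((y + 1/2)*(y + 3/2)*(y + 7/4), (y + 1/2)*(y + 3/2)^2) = y^2 + 2*y + 3/4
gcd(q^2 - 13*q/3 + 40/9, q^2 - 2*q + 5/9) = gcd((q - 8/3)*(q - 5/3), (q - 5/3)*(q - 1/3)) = q - 5/3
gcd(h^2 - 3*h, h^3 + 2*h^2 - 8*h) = h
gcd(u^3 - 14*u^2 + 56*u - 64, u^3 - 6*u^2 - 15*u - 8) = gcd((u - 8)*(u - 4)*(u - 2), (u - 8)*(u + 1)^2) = u - 8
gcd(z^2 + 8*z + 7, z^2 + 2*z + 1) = z + 1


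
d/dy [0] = 0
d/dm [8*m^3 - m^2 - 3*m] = 24*m^2 - 2*m - 3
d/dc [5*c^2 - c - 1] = 10*c - 1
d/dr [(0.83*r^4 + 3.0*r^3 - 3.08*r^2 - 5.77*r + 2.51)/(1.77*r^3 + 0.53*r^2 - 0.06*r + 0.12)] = (1.4691*r^6 + 0.879799999999996*r^5 + 6.8922*r^4 + 20.4642*r^3 - 9.0052*r^2 - 3.3998*r - 0.5418)/(3.1329*r^6 + 1.8762*r^5 + 0.0685*r^4 + 0.3612*r^3 + 0.1308*r^2 - 0.0144*r + 0.0144)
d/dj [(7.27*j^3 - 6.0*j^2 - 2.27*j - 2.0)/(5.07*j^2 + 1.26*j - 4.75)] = (36.8589*j^4 + 18.3204*j^3 - 99.6486*j^2 + 77.28*j + 13.3025)/(25.7049*j^4 + 12.7764*j^3 - 46.5774*j^2 - 11.97*j + 22.5625)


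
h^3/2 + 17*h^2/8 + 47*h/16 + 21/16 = (h/2 + 1/2)*(h + 3/2)*(h + 7/4)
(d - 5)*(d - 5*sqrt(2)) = d^2 - 5*sqrt(2)*d - 5*d + 25*sqrt(2)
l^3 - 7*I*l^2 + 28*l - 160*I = (l - 8*I)*(l - 4*I)*(l + 5*I)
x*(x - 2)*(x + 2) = x^3 - 4*x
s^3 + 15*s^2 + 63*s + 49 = (s + 1)*(s + 7)^2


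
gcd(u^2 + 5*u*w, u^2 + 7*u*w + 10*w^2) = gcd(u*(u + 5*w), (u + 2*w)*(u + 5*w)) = u + 5*w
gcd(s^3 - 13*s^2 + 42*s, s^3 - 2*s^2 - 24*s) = s^2 - 6*s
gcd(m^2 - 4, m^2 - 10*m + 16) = m - 2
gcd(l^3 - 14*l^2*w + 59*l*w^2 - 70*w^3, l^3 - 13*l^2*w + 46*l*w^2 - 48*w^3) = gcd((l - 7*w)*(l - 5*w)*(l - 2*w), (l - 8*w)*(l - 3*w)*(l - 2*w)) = -l + 2*w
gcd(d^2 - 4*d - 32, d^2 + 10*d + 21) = 1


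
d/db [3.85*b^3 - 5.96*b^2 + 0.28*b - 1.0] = 11.55*b^2 - 11.92*b + 0.28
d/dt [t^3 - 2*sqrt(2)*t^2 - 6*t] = 3*t^2 - 4*sqrt(2)*t - 6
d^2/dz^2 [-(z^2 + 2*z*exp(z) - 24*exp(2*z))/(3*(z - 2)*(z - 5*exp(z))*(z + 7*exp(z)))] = 2*(-22*z^6*exp(2*z) - z^6 - 33*z^5*exp(3*z) + 154*z^5*exp(2*z) - 6*z^5*exp(z) - 792*z^4*exp(4*z) + 264*z^4*exp(3*z) - 281*z^4*exp(2*z) - 385*z^3*exp(5*z) + 4026*z^3*exp(4*z) - 292*z^3*exp(3*z) + 352*z^3*exp(2*z) + 1540*z^2*exp(5*z) - 10284*z^2*exp(4*z) + 660*z^2*exp(3*z) - 132*z^2*exp(2*z) - 8120*z*exp(5*z) + 6600*z*exp(4*z) - 264*z*exp(3*z) + 29400*exp(6*z) + 1540*exp(5*z) - 1716*exp(4*z))/(3*(z^9 + 6*z^8*exp(z) - 6*z^8 - 93*z^7*exp(2*z) - 36*z^7*exp(z) + 12*z^7 - 412*z^6*exp(3*z) + 558*z^6*exp(2*z) + 72*z^6*exp(z) - 8*z^6 + 3255*z^5*exp(4*z) + 2472*z^5*exp(3*z) - 1116*z^5*exp(2*z) - 48*z^5*exp(z) + 7350*z^4*exp(5*z) - 19530*z^4*exp(4*z) - 4944*z^4*exp(3*z) + 744*z^4*exp(2*z) - 42875*z^3*exp(6*z) - 44100*z^3*exp(5*z) + 39060*z^3*exp(4*z) + 3296*z^3*exp(3*z) + 257250*z^2*exp(6*z) + 88200*z^2*exp(5*z) - 26040*z^2*exp(4*z) - 514500*z*exp(6*z) - 58800*z*exp(5*z) + 343000*exp(6*z)))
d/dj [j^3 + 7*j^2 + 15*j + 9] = 3*j^2 + 14*j + 15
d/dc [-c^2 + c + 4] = 1 - 2*c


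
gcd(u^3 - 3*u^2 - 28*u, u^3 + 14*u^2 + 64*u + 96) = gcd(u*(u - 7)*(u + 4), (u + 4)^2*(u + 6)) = u + 4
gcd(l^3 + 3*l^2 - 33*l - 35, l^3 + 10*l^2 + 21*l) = l + 7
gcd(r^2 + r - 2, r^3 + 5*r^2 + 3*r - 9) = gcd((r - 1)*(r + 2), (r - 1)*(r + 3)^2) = r - 1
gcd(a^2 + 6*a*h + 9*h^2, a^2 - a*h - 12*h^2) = a + 3*h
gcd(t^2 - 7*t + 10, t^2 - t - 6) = 1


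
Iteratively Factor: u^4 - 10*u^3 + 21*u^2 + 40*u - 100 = (u - 5)*(u^3 - 5*u^2 - 4*u + 20) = (u - 5)^2*(u^2 - 4) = (u - 5)^2*(u + 2)*(u - 2)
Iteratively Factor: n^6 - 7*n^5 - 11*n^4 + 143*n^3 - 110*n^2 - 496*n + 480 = (n - 1)*(n^5 - 6*n^4 - 17*n^3 + 126*n^2 + 16*n - 480) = (n - 4)*(n - 1)*(n^4 - 2*n^3 - 25*n^2 + 26*n + 120) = (n - 4)*(n - 3)*(n - 1)*(n^3 + n^2 - 22*n - 40) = (n - 5)*(n - 4)*(n - 3)*(n - 1)*(n^2 + 6*n + 8) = (n - 5)*(n - 4)*(n - 3)*(n - 1)*(n + 4)*(n + 2)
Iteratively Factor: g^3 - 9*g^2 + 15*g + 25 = (g - 5)*(g^2 - 4*g - 5) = (g - 5)^2*(g + 1)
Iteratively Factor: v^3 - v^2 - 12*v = (v)*(v^2 - v - 12) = v*(v - 4)*(v + 3)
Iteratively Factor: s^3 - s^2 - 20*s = (s)*(s^2 - s - 20) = s*(s - 5)*(s + 4)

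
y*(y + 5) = y^2 + 5*y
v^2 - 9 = (v - 3)*(v + 3)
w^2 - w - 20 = (w - 5)*(w + 4)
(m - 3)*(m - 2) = m^2 - 5*m + 6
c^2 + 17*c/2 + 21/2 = (c + 3/2)*(c + 7)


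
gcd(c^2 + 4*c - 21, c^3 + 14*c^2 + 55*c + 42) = c + 7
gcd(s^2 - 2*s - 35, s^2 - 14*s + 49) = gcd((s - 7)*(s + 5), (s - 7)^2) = s - 7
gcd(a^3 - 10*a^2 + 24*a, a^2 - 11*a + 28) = a - 4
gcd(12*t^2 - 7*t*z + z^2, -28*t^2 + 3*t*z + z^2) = -4*t + z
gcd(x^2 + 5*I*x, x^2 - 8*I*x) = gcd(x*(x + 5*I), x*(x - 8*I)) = x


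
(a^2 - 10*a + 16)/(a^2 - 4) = (a - 8)/(a + 2)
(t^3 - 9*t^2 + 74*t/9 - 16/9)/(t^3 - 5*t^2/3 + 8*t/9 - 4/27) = 3*(t - 8)/(3*t - 2)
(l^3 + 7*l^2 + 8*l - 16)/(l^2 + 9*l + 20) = (l^2 + 3*l - 4)/(l + 5)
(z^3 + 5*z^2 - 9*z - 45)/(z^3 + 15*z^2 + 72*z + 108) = (z^2 + 2*z - 15)/(z^2 + 12*z + 36)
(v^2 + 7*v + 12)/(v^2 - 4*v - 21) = (v + 4)/(v - 7)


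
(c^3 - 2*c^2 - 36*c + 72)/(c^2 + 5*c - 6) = (c^2 - 8*c + 12)/(c - 1)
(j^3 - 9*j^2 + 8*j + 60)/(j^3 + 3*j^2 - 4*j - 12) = (j^2 - 11*j + 30)/(j^2 + j - 6)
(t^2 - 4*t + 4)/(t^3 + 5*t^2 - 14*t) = (t - 2)/(t*(t + 7))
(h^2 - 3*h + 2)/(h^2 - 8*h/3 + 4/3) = 3*(h - 1)/(3*h - 2)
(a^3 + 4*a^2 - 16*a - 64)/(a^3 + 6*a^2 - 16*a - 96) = (a + 4)/(a + 6)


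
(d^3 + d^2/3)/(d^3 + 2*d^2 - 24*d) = d*(3*d + 1)/(3*(d^2 + 2*d - 24))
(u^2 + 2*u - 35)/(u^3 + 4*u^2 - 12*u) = (u^2 + 2*u - 35)/(u*(u^2 + 4*u - 12))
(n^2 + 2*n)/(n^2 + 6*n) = (n + 2)/(n + 6)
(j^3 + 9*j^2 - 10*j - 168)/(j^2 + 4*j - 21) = (j^2 + 2*j - 24)/(j - 3)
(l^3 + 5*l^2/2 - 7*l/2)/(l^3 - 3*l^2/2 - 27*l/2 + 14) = l/(l - 4)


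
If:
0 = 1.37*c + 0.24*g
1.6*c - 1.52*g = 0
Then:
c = 0.00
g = 0.00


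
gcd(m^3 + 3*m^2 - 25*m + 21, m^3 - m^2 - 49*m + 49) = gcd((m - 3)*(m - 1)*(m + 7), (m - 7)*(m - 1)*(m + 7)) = m^2 + 6*m - 7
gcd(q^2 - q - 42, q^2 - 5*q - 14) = q - 7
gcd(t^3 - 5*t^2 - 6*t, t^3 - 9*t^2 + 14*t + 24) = t^2 - 5*t - 6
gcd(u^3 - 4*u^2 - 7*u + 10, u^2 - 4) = u + 2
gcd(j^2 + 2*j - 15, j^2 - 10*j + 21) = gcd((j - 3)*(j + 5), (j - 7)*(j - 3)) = j - 3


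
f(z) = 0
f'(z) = 0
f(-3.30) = 0.00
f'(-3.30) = 0.00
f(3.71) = 0.00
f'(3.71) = 0.00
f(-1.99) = 0.00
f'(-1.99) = 0.00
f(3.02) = 0.00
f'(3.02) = 0.00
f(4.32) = 0.00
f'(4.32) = 0.00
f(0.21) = 0.00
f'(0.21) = 0.00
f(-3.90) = 0.00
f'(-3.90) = 0.00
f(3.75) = 0.00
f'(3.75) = 0.00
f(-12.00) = 0.00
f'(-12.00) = 0.00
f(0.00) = 0.00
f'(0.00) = 0.00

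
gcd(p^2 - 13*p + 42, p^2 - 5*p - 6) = p - 6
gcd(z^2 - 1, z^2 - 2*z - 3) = z + 1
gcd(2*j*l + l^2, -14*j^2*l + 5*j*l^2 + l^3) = l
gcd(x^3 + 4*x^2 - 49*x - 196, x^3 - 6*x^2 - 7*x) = x - 7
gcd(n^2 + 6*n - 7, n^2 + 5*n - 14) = n + 7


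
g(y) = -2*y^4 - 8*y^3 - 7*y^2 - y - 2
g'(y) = -8*y^3 - 24*y^2 - 14*y - 1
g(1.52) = -58.46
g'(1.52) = -105.82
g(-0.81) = -2.39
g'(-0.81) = -1.15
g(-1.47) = 0.42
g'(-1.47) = -6.87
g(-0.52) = -2.39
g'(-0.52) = 0.92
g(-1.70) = 2.07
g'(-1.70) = -7.26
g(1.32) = -39.99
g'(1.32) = -79.70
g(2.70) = -319.48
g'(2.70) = -371.22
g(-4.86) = -359.92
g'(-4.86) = 418.50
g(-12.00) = -28646.00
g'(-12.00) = 10535.00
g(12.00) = -56318.00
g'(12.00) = -17449.00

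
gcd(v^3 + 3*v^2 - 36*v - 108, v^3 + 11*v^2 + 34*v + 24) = v + 6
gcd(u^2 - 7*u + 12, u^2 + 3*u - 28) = u - 4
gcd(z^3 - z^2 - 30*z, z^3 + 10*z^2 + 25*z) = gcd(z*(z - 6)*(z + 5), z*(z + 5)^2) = z^2 + 5*z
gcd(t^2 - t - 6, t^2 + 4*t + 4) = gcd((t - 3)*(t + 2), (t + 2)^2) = t + 2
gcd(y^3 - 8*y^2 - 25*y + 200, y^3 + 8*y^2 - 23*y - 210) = y - 5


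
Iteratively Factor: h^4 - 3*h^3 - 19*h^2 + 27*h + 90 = (h - 3)*(h^3 - 19*h - 30) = (h - 3)*(h + 3)*(h^2 - 3*h - 10) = (h - 3)*(h + 2)*(h + 3)*(h - 5)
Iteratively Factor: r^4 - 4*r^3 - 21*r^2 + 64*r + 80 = (r + 1)*(r^3 - 5*r^2 - 16*r + 80) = (r - 4)*(r + 1)*(r^2 - r - 20) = (r - 4)*(r + 1)*(r + 4)*(r - 5)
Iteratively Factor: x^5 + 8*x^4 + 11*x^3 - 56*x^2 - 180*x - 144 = (x - 3)*(x^4 + 11*x^3 + 44*x^2 + 76*x + 48) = (x - 3)*(x + 2)*(x^3 + 9*x^2 + 26*x + 24) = (x - 3)*(x + 2)*(x + 3)*(x^2 + 6*x + 8) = (x - 3)*(x + 2)^2*(x + 3)*(x + 4)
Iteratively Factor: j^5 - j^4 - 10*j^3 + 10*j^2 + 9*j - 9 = (j - 3)*(j^4 + 2*j^3 - 4*j^2 - 2*j + 3) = (j - 3)*(j + 3)*(j^3 - j^2 - j + 1) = (j - 3)*(j - 1)*(j + 3)*(j^2 - 1) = (j - 3)*(j - 1)^2*(j + 3)*(j + 1)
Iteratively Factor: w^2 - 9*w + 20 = (w - 4)*(w - 5)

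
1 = 1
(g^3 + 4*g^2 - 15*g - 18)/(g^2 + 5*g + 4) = (g^2 + 3*g - 18)/(g + 4)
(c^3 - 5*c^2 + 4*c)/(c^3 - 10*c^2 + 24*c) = (c - 1)/(c - 6)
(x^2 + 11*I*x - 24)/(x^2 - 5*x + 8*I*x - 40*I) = (x + 3*I)/(x - 5)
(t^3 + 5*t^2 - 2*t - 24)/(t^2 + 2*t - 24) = (t^3 + 5*t^2 - 2*t - 24)/(t^2 + 2*t - 24)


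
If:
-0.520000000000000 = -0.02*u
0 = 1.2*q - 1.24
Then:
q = 1.03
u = 26.00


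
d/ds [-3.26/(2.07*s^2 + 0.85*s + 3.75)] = (13.4964*s + 2.771)/(2.07*s^2 + 0.85*s + 3.75)^2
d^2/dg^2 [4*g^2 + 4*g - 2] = 8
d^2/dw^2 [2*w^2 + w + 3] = 4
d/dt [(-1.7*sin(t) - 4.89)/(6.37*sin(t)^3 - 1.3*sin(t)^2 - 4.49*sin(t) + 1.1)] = (21.658*sin(t)^3 + 91.2379*sin(t)^2 - 12.714*sin(t) - 23.8261)*cos(t)/(40.5769*sin(t)^6 - 16.562*sin(t)^5 - 55.5126*sin(t)^4 + 25.688*sin(t)^3 + 17.3001*sin(t)^2 - 9.878*sin(t) + 1.21)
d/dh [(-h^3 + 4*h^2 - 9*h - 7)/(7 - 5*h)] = (10*h^3 - 41*h^2 + 56*h - 98)/(25*h^2 - 70*h + 49)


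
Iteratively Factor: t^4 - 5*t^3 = (t)*(t^3 - 5*t^2) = t^2*(t^2 - 5*t) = t^3*(t - 5)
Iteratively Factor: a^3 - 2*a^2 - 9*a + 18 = (a - 2)*(a^2 - 9) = (a - 2)*(a + 3)*(a - 3)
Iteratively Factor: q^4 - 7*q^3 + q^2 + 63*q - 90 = (q - 3)*(q^3 - 4*q^2 - 11*q + 30) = (q - 3)*(q + 3)*(q^2 - 7*q + 10) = (q - 5)*(q - 3)*(q + 3)*(q - 2)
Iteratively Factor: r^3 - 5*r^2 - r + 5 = (r - 5)*(r^2 - 1) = (r - 5)*(r + 1)*(r - 1)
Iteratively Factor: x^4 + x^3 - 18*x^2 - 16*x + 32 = (x - 1)*(x^3 + 2*x^2 - 16*x - 32) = (x - 1)*(x + 4)*(x^2 - 2*x - 8) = (x - 4)*(x - 1)*(x + 4)*(x + 2)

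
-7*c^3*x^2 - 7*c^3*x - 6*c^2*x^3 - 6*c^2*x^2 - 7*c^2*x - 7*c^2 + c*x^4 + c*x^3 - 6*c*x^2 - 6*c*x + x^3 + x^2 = (-7*c + x)*(c + x)*(x + 1)*(c*x + 1)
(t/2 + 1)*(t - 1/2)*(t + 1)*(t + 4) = t^4/2 + 13*t^3/4 + 21*t^2/4 + t/2 - 2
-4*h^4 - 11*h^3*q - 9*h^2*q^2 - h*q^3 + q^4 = (-4*h + q)*(h + q)^3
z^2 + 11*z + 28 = (z + 4)*(z + 7)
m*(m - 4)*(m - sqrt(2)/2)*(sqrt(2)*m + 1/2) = sqrt(2)*m^4 - 4*sqrt(2)*m^3 - m^3/2 - sqrt(2)*m^2/4 + 2*m^2 + sqrt(2)*m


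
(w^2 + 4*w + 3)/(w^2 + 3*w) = (w + 1)/w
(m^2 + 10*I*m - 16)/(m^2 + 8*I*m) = (m + 2*I)/m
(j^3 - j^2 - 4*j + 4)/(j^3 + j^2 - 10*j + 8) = (j + 2)/(j + 4)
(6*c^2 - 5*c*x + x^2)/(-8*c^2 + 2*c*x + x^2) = (-3*c + x)/(4*c + x)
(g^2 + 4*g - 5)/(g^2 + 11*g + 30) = (g - 1)/(g + 6)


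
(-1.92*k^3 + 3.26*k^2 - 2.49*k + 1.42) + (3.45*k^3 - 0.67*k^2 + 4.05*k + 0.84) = 1.53*k^3 + 2.59*k^2 + 1.56*k + 2.26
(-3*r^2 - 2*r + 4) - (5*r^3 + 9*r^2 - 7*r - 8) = -5*r^3 - 12*r^2 + 5*r + 12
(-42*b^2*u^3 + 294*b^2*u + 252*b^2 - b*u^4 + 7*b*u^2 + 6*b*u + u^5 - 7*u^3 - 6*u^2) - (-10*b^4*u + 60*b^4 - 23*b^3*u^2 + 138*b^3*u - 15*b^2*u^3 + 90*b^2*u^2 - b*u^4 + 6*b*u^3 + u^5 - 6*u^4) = 10*b^4*u - 60*b^4 + 23*b^3*u^2 - 138*b^3*u - 27*b^2*u^3 - 90*b^2*u^2 + 294*b^2*u + 252*b^2 - 6*b*u^3 + 7*b*u^2 + 6*b*u + 6*u^4 - 7*u^3 - 6*u^2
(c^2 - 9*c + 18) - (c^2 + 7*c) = 18 - 16*c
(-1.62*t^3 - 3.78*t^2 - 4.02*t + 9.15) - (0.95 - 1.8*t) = -1.62*t^3 - 3.78*t^2 - 2.22*t + 8.2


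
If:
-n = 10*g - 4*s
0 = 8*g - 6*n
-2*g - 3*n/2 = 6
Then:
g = -3/2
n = -2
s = -17/4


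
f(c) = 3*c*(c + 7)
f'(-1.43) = 12.42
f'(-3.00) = 3.00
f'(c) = 6*c + 21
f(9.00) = 432.00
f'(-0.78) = 16.32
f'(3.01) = 39.06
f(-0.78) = -14.55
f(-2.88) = -35.60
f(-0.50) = -9.75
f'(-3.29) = 1.26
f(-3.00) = -36.00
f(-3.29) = -36.62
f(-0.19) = -3.88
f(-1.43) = -23.90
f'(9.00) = 75.00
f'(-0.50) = 18.00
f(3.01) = 90.39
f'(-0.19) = 19.86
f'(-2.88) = 3.72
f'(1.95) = 32.70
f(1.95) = 52.36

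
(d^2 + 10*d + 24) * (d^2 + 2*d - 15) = d^4 + 12*d^3 + 29*d^2 - 102*d - 360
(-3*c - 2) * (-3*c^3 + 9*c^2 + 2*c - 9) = 9*c^4 - 21*c^3 - 24*c^2 + 23*c + 18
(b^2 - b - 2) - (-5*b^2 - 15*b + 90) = 6*b^2 + 14*b - 92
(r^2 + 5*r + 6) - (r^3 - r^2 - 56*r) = -r^3 + 2*r^2 + 61*r + 6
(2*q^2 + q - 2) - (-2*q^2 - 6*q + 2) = 4*q^2 + 7*q - 4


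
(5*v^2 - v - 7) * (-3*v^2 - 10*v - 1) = -15*v^4 - 47*v^3 + 26*v^2 + 71*v + 7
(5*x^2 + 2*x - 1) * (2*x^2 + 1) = 10*x^4 + 4*x^3 + 3*x^2 + 2*x - 1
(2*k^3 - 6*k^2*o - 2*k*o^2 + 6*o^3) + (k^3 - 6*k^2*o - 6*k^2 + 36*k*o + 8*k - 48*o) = 3*k^3 - 12*k^2*o - 6*k^2 - 2*k*o^2 + 36*k*o + 8*k + 6*o^3 - 48*o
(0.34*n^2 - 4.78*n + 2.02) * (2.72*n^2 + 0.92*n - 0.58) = 0.9248*n^4 - 12.6888*n^3 + 0.8996*n^2 + 4.6308*n - 1.1716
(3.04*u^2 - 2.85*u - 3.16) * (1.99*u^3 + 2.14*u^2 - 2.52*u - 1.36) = 6.0496*u^5 + 0.8341*u^4 - 20.0482*u^3 - 3.7148*u^2 + 11.8392*u + 4.2976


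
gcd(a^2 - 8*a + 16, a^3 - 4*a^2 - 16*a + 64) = a^2 - 8*a + 16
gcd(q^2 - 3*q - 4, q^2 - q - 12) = q - 4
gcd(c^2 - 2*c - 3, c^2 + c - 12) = c - 3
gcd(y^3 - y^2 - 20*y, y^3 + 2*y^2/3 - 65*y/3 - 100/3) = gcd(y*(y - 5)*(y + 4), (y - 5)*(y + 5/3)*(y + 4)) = y^2 - y - 20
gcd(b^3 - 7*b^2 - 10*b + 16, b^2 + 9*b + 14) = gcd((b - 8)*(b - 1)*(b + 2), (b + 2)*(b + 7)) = b + 2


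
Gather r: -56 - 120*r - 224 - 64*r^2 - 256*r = -64*r^2 - 376*r - 280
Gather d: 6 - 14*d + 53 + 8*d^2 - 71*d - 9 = 8*d^2 - 85*d + 50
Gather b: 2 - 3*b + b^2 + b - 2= b^2 - 2*b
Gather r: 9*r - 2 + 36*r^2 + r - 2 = 36*r^2 + 10*r - 4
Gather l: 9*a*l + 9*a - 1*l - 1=9*a + l*(9*a - 1) - 1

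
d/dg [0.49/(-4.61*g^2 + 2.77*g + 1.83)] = (4.5178*g - 1.3573)/(-4.61*g^2 + 2.77*g + 1.83)^2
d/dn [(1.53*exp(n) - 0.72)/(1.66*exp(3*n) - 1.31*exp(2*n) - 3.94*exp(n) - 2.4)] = (-5.0796*exp(3*n) + 5.5899*exp(2*n) - 1.8864*exp(n) - 6.5088)*exp(n)/(2.7556*exp(6*n) - 4.3492*exp(5*n) - 11.3647*exp(4*n) + 2.3548*exp(3*n) + 21.8116*exp(2*n) + 18.912*exp(n) + 5.76)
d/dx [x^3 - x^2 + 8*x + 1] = 3*x^2 - 2*x + 8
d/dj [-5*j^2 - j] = -10*j - 1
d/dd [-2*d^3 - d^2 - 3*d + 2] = -6*d^2 - 2*d - 3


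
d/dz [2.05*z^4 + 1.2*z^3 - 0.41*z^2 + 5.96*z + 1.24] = 8.2*z^3 + 3.6*z^2 - 0.82*z + 5.96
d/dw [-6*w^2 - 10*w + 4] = -12*w - 10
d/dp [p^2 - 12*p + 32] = 2*p - 12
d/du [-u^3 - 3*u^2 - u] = -3*u^2 - 6*u - 1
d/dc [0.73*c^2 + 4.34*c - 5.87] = 1.46*c + 4.34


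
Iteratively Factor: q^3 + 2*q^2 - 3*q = (q)*(q^2 + 2*q - 3) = q*(q - 1)*(q + 3)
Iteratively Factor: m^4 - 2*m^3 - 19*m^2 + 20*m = (m + 4)*(m^3 - 6*m^2 + 5*m) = (m - 1)*(m + 4)*(m^2 - 5*m) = m*(m - 1)*(m + 4)*(m - 5)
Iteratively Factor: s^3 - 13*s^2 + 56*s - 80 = (s - 5)*(s^2 - 8*s + 16) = (s - 5)*(s - 4)*(s - 4)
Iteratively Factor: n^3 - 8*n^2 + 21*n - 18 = (n - 2)*(n^2 - 6*n + 9) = (n - 3)*(n - 2)*(n - 3)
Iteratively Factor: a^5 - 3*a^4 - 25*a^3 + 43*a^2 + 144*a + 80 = (a + 1)*(a^4 - 4*a^3 - 21*a^2 + 64*a + 80) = (a + 1)^2*(a^3 - 5*a^2 - 16*a + 80) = (a - 4)*(a + 1)^2*(a^2 - a - 20) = (a - 5)*(a - 4)*(a + 1)^2*(a + 4)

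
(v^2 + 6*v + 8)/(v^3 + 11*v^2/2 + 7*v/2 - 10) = 2*(v + 2)/(2*v^2 + 3*v - 5)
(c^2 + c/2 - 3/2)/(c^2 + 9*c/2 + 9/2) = (c - 1)/(c + 3)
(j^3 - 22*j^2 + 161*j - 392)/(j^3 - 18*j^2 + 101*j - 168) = (j - 7)/(j - 3)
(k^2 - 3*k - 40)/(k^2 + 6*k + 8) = (k^2 - 3*k - 40)/(k^2 + 6*k + 8)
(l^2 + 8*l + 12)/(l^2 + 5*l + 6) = (l + 6)/(l + 3)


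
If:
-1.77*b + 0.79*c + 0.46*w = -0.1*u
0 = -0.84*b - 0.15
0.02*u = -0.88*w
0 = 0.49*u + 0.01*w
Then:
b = -0.18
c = -0.40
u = 0.00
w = 0.00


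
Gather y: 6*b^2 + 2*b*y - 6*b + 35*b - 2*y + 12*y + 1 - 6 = 6*b^2 + 29*b + y*(2*b + 10) - 5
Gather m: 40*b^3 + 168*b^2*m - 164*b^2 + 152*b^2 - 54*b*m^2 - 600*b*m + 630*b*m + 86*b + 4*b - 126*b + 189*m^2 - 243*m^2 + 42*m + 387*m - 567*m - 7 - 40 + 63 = 40*b^3 - 12*b^2 - 36*b + m^2*(-54*b - 54) + m*(168*b^2 + 30*b - 138) + 16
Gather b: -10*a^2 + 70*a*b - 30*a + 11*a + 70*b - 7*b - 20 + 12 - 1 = -10*a^2 - 19*a + b*(70*a + 63) - 9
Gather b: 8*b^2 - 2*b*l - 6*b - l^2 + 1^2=8*b^2 + b*(-2*l - 6) - l^2 + 1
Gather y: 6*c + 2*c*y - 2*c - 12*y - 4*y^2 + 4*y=4*c - 4*y^2 + y*(2*c - 8)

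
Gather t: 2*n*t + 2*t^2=2*n*t + 2*t^2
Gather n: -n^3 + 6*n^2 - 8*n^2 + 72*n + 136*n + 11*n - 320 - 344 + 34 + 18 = -n^3 - 2*n^2 + 219*n - 612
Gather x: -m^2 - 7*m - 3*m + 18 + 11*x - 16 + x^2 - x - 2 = -m^2 - 10*m + x^2 + 10*x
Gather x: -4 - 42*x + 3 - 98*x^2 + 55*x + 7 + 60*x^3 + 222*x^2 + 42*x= 60*x^3 + 124*x^2 + 55*x + 6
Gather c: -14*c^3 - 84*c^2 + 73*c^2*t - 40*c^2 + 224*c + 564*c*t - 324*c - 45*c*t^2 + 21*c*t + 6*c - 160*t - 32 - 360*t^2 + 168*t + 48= -14*c^3 + c^2*(73*t - 124) + c*(-45*t^2 + 585*t - 94) - 360*t^2 + 8*t + 16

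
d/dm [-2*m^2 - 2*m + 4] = -4*m - 2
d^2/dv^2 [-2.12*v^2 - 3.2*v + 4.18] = -4.24000000000000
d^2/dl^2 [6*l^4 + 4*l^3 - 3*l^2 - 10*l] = 72*l^2 + 24*l - 6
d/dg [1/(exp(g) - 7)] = -exp(g)/(exp(g) - 7)^2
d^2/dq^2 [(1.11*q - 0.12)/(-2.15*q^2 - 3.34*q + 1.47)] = (-(1.11*q - 0.12)*(4.3*q + 3.34)*(8.6*q + 6.68) + (14.319*q + 6.8988)*(2.15*q^2 + 3.34*q - 1.47))/(2.15*q^2 + 3.34*q - 1.47)^3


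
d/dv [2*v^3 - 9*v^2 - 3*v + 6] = 6*v^2 - 18*v - 3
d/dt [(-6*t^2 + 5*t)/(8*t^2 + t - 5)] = (-46*t^2 + 60*t - 25)/(64*t^4 + 16*t^3 - 79*t^2 - 10*t + 25)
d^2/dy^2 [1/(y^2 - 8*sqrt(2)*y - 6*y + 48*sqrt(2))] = 2*(-y^2 + 6*y + 8*sqrt(2)*y + 4*(-y + 3 + 4*sqrt(2))^2 - 48*sqrt(2))/(y^2 - 8*sqrt(2)*y - 6*y + 48*sqrt(2))^3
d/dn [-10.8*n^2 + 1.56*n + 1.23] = 1.56 - 21.6*n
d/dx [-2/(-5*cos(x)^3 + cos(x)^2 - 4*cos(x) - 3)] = 2*(15*cos(x)^2 - 2*cos(x) + 4)*sin(x)/(5*cos(x)^3 - cos(x)^2 + 4*cos(x) + 3)^2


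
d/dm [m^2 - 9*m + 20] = 2*m - 9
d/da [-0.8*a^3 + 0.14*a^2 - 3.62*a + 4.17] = -2.4*a^2 + 0.28*a - 3.62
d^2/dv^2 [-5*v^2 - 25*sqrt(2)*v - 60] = -10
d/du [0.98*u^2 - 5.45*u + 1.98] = 1.96*u - 5.45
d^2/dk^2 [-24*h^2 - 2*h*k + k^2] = 2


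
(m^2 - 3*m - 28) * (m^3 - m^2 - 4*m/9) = m^5 - 4*m^4 - 229*m^3/9 + 88*m^2/3 + 112*m/9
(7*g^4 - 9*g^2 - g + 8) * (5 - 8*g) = -56*g^5 + 35*g^4 + 72*g^3 - 37*g^2 - 69*g + 40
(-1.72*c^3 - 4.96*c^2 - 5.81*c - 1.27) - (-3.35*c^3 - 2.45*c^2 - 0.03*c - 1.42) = 1.63*c^3 - 2.51*c^2 - 5.78*c + 0.15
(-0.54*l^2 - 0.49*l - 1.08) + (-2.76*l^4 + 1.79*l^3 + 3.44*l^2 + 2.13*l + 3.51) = -2.76*l^4 + 1.79*l^3 + 2.9*l^2 + 1.64*l + 2.43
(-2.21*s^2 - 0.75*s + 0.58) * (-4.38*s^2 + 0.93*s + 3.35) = 9.6798*s^4 + 1.2297*s^3 - 10.6414*s^2 - 1.9731*s + 1.943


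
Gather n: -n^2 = -n^2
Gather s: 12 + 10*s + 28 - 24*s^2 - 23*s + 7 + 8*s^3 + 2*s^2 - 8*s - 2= 8*s^3 - 22*s^2 - 21*s + 45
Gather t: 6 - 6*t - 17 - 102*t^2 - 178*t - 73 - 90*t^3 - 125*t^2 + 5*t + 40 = -90*t^3 - 227*t^2 - 179*t - 44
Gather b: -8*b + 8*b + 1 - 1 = 0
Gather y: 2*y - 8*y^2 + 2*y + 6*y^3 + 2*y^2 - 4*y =6*y^3 - 6*y^2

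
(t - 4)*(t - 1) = t^2 - 5*t + 4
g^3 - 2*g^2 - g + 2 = (g - 2)*(g - 1)*(g + 1)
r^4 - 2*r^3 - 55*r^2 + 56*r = r*(r - 8)*(r - 1)*(r + 7)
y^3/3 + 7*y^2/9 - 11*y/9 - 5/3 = (y/3 + 1)*(y - 5/3)*(y + 1)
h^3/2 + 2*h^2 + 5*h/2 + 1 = (h/2 + 1)*(h + 1)^2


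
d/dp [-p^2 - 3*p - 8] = -2*p - 3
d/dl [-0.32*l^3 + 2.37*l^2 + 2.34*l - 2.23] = -0.96*l^2 + 4.74*l + 2.34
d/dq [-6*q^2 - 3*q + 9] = -12*q - 3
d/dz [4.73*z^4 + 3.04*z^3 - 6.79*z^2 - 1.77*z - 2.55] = 18.92*z^3 + 9.12*z^2 - 13.58*z - 1.77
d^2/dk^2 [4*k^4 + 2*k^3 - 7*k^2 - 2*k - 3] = 48*k^2 + 12*k - 14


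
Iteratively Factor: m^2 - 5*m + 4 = (m - 4)*(m - 1)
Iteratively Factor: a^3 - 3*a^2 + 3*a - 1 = (a - 1)*(a^2 - 2*a + 1) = (a - 1)^2*(a - 1)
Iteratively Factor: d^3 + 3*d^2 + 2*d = (d)*(d^2 + 3*d + 2) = d*(d + 1)*(d + 2)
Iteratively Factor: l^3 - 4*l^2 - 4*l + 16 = (l - 4)*(l^2 - 4) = (l - 4)*(l + 2)*(l - 2)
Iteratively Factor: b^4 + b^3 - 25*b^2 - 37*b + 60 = (b - 5)*(b^3 + 6*b^2 + 5*b - 12) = (b - 5)*(b + 3)*(b^2 + 3*b - 4) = (b - 5)*(b + 3)*(b + 4)*(b - 1)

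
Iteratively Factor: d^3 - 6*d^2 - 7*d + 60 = (d - 4)*(d^2 - 2*d - 15) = (d - 5)*(d - 4)*(d + 3)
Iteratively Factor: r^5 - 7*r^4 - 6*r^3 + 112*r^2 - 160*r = (r)*(r^4 - 7*r^3 - 6*r^2 + 112*r - 160) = r*(r - 2)*(r^3 - 5*r^2 - 16*r + 80) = r*(r - 2)*(r + 4)*(r^2 - 9*r + 20) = r*(r - 5)*(r - 2)*(r + 4)*(r - 4)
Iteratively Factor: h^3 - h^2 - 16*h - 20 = (h + 2)*(h^2 - 3*h - 10) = (h - 5)*(h + 2)*(h + 2)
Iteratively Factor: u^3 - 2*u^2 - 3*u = (u - 3)*(u^2 + u) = u*(u - 3)*(u + 1)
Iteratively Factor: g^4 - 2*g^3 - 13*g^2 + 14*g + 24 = (g - 2)*(g^3 - 13*g - 12) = (g - 2)*(g + 3)*(g^2 - 3*g - 4) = (g - 2)*(g + 1)*(g + 3)*(g - 4)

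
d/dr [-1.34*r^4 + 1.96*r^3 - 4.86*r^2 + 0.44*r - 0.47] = -5.36*r^3 + 5.88*r^2 - 9.72*r + 0.44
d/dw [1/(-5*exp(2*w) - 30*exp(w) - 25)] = 2*(exp(w) + 3)*exp(w)/(5*(exp(2*w) + 6*exp(w) + 5)^2)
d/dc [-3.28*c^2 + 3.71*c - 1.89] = 3.71 - 6.56*c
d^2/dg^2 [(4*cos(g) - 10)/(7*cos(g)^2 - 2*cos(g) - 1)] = 8*(441*(1 - cos(2*g))^2*cos(g) - 476*(1 - cos(2*g))^2 - 935*cos(g) - 598*cos(2*g) + 441*cos(3*g) - 98*cos(5*g) + 1542)/(4*cos(g) - 7*cos(2*g) - 5)^3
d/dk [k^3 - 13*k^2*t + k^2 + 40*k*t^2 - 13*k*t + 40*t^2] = 3*k^2 - 26*k*t + 2*k + 40*t^2 - 13*t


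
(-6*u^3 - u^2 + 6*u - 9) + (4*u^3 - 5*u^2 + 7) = -2*u^3 - 6*u^2 + 6*u - 2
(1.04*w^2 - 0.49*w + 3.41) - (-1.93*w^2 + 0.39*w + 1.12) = 2.97*w^2 - 0.88*w + 2.29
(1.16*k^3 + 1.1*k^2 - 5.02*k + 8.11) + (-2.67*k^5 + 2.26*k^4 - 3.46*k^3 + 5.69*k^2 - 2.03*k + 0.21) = -2.67*k^5 + 2.26*k^4 - 2.3*k^3 + 6.79*k^2 - 7.05*k + 8.32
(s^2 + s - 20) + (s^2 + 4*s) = 2*s^2 + 5*s - 20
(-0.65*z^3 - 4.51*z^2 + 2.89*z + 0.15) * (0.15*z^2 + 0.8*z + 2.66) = -0.0975*z^5 - 1.1965*z^4 - 4.9035*z^3 - 9.6621*z^2 + 7.8074*z + 0.399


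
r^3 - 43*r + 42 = (r - 6)*(r - 1)*(r + 7)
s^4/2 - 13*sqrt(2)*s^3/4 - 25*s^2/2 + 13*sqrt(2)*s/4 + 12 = (s/2 + 1/2)*(s - 1)*(s - 8*sqrt(2))*(s + 3*sqrt(2)/2)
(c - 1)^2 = c^2 - 2*c + 1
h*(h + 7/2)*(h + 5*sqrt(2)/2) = h^3 + 7*h^2/2 + 5*sqrt(2)*h^2/2 + 35*sqrt(2)*h/4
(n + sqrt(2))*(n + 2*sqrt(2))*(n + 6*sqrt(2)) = n^3 + 9*sqrt(2)*n^2 + 40*n + 24*sqrt(2)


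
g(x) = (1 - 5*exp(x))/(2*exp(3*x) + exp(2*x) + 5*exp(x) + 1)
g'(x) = (1 - 5*exp(x))*(-6*exp(3*x) - 2*exp(2*x) - 5*exp(x))/(2*exp(3*x) + exp(2*x) + 5*exp(x) + 1)^2 - 5*exp(x)/(2*exp(3*x) + exp(2*x) + 5*exp(x) + 1) = (20*exp(3*x) - exp(2*x) - 2*exp(x) - 10)*exp(x)/(4*exp(6*x) + 4*exp(5*x) + 21*exp(4*x) + 14*exp(3*x) + 27*exp(2*x) + 10*exp(x) + 1)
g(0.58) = -0.32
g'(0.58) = 0.29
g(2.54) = -0.01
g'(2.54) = 0.03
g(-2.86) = 0.55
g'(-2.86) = -0.35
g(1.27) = -0.14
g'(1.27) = 0.21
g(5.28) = -0.00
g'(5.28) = 0.00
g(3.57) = -0.00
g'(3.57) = 0.00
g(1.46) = -0.10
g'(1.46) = 0.17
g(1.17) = -0.16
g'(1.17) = 0.23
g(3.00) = -0.00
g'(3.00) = 0.01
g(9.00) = 0.00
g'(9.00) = 0.00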